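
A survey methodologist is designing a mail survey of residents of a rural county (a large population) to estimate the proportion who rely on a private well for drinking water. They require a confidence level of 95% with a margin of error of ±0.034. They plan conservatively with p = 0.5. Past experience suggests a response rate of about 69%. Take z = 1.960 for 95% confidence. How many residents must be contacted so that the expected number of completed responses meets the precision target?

Completed interviews needed: n₀ = 1.960² × 0.2500 / 0.034² ≈ 830.80 → 831.
At a 69% response rate, contacts needed = 831 / 0.69 ≈ 1204.35 → 1205.

1205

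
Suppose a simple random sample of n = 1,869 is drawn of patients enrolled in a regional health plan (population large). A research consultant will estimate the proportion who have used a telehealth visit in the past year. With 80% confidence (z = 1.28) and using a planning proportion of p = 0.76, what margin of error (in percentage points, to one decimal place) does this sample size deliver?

1.3

SE(p̂) = √[p(1−p)/n] = √[0.1824/1869] = 0.00988.
E = z × SE = 1.28 × 0.00988 = 0.01264, or 1.3 percentage points.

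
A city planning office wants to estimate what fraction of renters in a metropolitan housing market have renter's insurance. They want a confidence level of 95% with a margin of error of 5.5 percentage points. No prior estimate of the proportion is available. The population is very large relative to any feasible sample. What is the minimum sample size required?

318

For 95% confidence, z = 1.96.
With no prior estimate, use p = 0.5, giving p(1−p) = 0.25.
n = z²·p(1−p)/E² = 1.96² × 0.2500 / 0.055² = 3.8416 × 0.2500 / 0.003025 ≈ 317.49.
Rounding up gives n = 318.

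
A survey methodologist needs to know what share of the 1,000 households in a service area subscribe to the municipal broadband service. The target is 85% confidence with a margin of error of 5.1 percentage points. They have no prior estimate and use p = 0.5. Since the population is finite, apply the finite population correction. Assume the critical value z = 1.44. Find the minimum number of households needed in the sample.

167

Unadjusted: n₀ = 1.44² × 0.50 × 0.50 / 0.051² ≈ 199.31, so n₀ = 200.
Finite population correction with N = 1,000: n = n₀ / (1 + (n₀−1)/N) = 200 / (1 + 199/1000) = 200 / 1.1990 ≈ 166.81.
Rounding up, n = 167.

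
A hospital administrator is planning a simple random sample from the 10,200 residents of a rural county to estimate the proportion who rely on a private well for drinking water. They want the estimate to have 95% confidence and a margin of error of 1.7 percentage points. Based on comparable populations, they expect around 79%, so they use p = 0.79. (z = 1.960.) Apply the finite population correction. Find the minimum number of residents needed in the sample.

Unadjusted: n₀ = 1.960² × 0.79 × 0.21 / 0.017² ≈ 2205.26, so n₀ = 2206.
Finite population correction with N = 10,200: n = n₀ / (1 + (n₀−1)/N) = 2206 / (1 + 2205/10200) = 2206 / 1.2162 ≈ 1813.88.
Rounding up, n = 1814.

1814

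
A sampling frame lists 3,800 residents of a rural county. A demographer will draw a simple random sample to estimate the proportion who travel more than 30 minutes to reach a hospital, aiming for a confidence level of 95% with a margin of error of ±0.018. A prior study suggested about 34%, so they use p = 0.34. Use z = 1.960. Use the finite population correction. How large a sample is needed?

1566

Unadjusted: n₀ = 1.960² × 0.34 × 0.66 / 0.018² ≈ 2660.66, so n₀ = 2661.
Finite population correction with N = 3,800: n = n₀ / (1 + (n₀−1)/N) = 2661 / (1 + 2660/3800) = 2661 / 1.7000 ≈ 1565.29.
Rounding up, n = 1566.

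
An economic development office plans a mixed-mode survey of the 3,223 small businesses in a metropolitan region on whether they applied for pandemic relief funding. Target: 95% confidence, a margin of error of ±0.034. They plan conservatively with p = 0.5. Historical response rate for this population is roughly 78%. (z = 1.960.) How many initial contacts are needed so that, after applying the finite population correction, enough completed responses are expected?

Completed interviews needed (unadjusted): n₀ = 1.960² × 0.2500 / 0.034² ≈ 830.80 → 831.
FPC for N = 3,223: n = 831 / (1 + 830/3223) = 831 / 1.2575 ≈ 660.82 → 661.
At a 78% response rate, contacts needed = 661 / 0.78 ≈ 847.44 → 848.

848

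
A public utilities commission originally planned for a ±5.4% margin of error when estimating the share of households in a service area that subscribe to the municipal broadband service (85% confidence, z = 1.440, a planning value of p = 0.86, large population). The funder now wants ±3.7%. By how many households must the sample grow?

At ±5.4%: n = 1.440² × 0.1204 / 0.054² ≈ 85.62 → 86.
At ±3.7%: n = 1.440² × 0.1204 / 0.037² ≈ 182.37 → 183.
Additional respondents: 183 − 86 = 97.

97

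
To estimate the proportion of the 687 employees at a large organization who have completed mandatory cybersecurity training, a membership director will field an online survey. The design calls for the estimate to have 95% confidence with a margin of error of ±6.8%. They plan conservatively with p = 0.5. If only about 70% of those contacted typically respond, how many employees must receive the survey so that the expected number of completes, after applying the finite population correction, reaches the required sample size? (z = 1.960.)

Completed interviews needed (unadjusted): n₀ = 1.960² × 0.2500 / 0.068² ≈ 207.70 → 208.
FPC for N = 687: n = 208 / (1 + 207/687) = 208 / 1.3013 ≈ 159.84 → 160.
At a 70% response rate, contacts needed = 160 / 0.70 ≈ 228.57 → 229.

229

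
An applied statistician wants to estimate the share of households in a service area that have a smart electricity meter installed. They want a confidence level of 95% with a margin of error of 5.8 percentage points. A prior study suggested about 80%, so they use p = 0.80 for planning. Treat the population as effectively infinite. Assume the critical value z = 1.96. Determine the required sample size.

183

With p = 0.80, p(1−p) = 0.1600.
n = z²·p(1−p)/E² = 1.96² × 0.1600 / 0.058² = 3.8416 × 0.1600 / 0.003364 ≈ 182.72.
Rounding up gives n = 183.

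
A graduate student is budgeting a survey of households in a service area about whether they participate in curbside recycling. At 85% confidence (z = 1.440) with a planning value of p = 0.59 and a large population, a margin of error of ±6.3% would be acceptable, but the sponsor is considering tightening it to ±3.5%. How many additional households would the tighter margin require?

At ±6.3%: n = 1.440² × 0.2419 / 0.063² ≈ 126.38 → 127.
At ±3.5%: n = 1.440² × 0.2419 / 0.035² ≈ 409.47 → 410.
Additional respondents: 410 − 127 = 283.

283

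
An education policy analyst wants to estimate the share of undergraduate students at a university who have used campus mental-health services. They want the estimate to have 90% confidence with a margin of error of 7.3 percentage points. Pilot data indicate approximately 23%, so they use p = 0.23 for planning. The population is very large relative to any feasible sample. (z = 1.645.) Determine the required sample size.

90

With p = 0.23, p(1−p) = 0.1771.
n = z²·p(1−p)/E² = 1.645² × 0.1771 / 0.073² = 2.7060 × 0.1771 / 0.005329 ≈ 89.93.
Rounding up gives n = 90.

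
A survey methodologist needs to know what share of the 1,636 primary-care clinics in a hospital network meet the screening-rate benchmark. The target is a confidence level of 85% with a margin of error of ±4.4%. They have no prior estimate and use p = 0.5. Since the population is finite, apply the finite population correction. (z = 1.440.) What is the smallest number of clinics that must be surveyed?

Unadjusted: n₀ = 1.440² × 0.50 × 0.50 / 0.044² ≈ 267.77, so n₀ = 268.
Finite population correction with N = 1,636: n = n₀ / (1 + (n₀−1)/N) = 268 / (1 + 267/1636) = 268 / 1.1632 ≈ 230.40.
Rounding up, n = 231.

231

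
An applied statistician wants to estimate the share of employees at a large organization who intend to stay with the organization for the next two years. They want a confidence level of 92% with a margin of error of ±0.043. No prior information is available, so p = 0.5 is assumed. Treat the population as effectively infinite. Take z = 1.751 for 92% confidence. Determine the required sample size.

415

With p = 0.5, p(1−p) = 0.25.
n = z²·p(1−p)/E² = 1.751² × 0.2500 / 0.043² = 3.0660 × 0.2500 / 0.001849 ≈ 414.55.
Rounding up gives n = 415.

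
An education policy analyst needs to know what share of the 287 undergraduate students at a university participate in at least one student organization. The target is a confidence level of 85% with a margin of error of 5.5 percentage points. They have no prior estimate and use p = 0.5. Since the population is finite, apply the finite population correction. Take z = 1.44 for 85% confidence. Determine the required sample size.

Unadjusted: n₀ = 1.44² × 0.50 × 0.50 / 0.055² ≈ 171.37, so n₀ = 172.
Finite population correction with N = 287: n = n₀ / (1 + (n₀−1)/N) = 172 / (1 + 171/287) = 172 / 1.5958 ≈ 107.78.
Rounding up, n = 108.

108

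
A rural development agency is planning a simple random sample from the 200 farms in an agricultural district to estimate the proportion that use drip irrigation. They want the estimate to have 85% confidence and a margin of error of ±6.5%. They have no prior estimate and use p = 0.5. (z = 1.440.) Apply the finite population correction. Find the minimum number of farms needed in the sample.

Unadjusted: n₀ = 1.440² × 0.50 × 0.50 / 0.065² ≈ 122.70, so n₀ = 123.
Finite population correction with N = 200: n = n₀ / (1 + (n₀−1)/N) = 123 / (1 + 122/200) = 123 / 1.6100 ≈ 76.40.
Rounding up, n = 77.

77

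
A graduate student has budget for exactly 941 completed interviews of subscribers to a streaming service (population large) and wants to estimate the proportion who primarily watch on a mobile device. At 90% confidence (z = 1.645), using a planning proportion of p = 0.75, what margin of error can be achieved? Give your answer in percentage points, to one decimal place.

SE(p̂) = √[p(1−p)/n] = √[0.1875/941] = 0.01412.
E = z × SE = 1.645 × 0.01412 = 0.02322, or 2.3 percentage points.

2.3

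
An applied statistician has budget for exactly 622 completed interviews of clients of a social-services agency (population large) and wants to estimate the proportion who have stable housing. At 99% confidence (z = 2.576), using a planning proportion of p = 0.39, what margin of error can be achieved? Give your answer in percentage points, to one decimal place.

SE(p̂) = √[p(1−p)/n] = √[0.2379/622] = 0.01956.
E = z × SE = 2.576 × 0.01956 = 0.05038, or 5.0 percentage points.

5.0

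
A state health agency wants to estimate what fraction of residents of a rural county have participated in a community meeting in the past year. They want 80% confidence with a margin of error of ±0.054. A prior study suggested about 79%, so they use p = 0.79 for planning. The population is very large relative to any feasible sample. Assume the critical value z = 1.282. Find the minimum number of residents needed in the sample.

94

With p = 0.79, p(1−p) = 0.1659.
n = z²·p(1−p)/E² = 1.282² × 0.1659 / 0.054² = 1.6435 × 0.1659 / 0.002916 ≈ 93.51.
Rounding up gives n = 94.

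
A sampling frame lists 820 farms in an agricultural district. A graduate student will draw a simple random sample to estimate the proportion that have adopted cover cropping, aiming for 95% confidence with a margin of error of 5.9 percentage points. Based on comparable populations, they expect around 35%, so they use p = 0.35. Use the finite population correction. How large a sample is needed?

193

For 95% confidence, z = 1.96.
Unadjusted: n₀ = 1.96² × 0.35 × 0.65 / 0.059² ≈ 251.07, so n₀ = 252.
Finite population correction with N = 820: n = n₀ / (1 + (n₀−1)/N) = 252 / (1 + 251/820) = 252 / 1.3061 ≈ 192.94.
Rounding up, n = 193.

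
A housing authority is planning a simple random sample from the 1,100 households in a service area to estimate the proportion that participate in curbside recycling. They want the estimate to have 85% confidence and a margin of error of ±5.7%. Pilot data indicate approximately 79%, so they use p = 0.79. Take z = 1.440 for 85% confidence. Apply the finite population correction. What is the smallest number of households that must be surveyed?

97

Unadjusted: n₀ = 1.440² × 0.79 × 0.21 / 0.057² ≈ 105.88, so n₀ = 106.
Finite population correction with N = 1,100: n = n₀ / (1 + (n₀−1)/N) = 106 / (1 + 105/1100) = 106 / 1.0955 ≈ 96.76.
Rounding up, n = 97.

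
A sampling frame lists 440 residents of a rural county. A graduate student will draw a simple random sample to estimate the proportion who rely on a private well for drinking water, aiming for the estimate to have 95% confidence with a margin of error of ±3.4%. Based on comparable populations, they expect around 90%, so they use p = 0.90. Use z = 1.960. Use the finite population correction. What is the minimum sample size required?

179

Unadjusted: n₀ = 1.960² × 0.90 × 0.10 / 0.034² ≈ 299.09, so n₀ = 300.
Finite population correction with N = 440: n = n₀ / (1 + (n₀−1)/N) = 300 / (1 + 299/440) = 300 / 1.6795 ≈ 178.62.
Rounding up, n = 179.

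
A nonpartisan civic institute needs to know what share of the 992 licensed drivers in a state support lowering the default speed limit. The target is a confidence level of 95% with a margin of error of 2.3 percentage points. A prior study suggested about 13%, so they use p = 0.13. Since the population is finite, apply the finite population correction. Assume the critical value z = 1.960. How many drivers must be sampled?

Unadjusted: n₀ = 1.960² × 0.13 × 0.87 / 0.023² ≈ 821.33, so n₀ = 822.
Finite population correction with N = 992: n = n₀ / (1 + (n₀−1)/N) = 822 / (1 + 821/992) = 822 / 1.8276 ≈ 449.77.
Rounding up, n = 450.

450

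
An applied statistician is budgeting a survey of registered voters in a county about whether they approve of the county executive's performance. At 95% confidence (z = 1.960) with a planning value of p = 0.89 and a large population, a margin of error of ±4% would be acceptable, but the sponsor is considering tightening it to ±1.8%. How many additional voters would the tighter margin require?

At ±4%: n = 1.960² × 0.0979 / 0.040² ≈ 235.06 → 236.
At ±1.8%: n = 1.960² × 0.0979 / 0.018² ≈ 1160.78 → 1161.
Additional respondents: 1161 − 236 = 925.

925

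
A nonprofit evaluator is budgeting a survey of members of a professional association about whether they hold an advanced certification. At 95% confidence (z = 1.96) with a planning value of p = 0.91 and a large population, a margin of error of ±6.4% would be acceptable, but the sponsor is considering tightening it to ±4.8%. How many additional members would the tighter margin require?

60

At ±6.4%: n = 1.96² × 0.0819 / 0.064² ≈ 76.81 → 77.
At ±4.8%: n = 1.96² × 0.0819 / 0.048² ≈ 136.56 → 137.
Additional respondents: 137 − 77 = 60.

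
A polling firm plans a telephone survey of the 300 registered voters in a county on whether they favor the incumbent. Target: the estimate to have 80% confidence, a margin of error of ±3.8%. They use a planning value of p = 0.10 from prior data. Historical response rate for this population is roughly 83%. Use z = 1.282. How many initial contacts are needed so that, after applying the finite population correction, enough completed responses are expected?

93

Completed interviews needed (unadjusted): n₀ = 1.282² × 0.0900 / 0.038² ≈ 102.44 → 103.
FPC for N = 300: n = 103 / (1 + 102/300) = 103 / 1.3400 ≈ 76.87 → 77.
At an 83% response rate, contacts needed = 77 / 0.83 ≈ 92.77 → 93.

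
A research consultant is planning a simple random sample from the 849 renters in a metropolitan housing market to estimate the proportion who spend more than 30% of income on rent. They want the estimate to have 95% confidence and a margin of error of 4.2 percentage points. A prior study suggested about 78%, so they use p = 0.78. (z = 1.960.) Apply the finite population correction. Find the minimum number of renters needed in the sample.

Unadjusted: n₀ = 1.960² × 0.78 × 0.22 / 0.042² ≈ 373.71, so n₀ = 374.
Finite population correction with N = 849: n = n₀ / (1 + (n₀−1)/N) = 374 / (1 + 373/849) = 374 / 1.4393 ≈ 259.84.
Rounding up, n = 260.

260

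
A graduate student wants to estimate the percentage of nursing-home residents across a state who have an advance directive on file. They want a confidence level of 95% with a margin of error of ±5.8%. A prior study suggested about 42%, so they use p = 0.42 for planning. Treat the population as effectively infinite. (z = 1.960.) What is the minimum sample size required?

With p = 0.42, p(1−p) = 0.2436.
n = z²·p(1−p)/E² = 1.960² × 0.2436 / 0.058² = 3.8416 × 0.2436 / 0.003364 ≈ 278.18.
Rounding up gives n = 279.

279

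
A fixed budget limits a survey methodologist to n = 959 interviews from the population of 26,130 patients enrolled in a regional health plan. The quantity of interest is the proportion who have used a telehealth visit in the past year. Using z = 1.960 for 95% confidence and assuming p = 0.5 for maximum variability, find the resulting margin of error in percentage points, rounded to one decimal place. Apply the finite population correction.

Finite-population factor: (N−n)/(N−1) = (26130−959)/(26130−1) = 0.9633.
SE(p̂) = √[p(1−p)/n · (N−n)/(N−1)] = √[0.2500/959 × 0.9633] = 0.01585.
E = z × SE = 1.960 × 0.01585 = 0.03106 ≈ 3.1 percentage points.

3.1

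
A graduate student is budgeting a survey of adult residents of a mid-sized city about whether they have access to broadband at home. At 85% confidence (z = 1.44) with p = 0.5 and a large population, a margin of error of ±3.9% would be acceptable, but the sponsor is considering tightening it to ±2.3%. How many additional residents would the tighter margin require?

639

At ±3.9%: n = 1.44² × 0.2500 / 0.039² ≈ 340.83 → 341.
At ±2.3%: n = 1.44² × 0.2500 / 0.023² ≈ 979.96 → 980.
Additional respondents: 980 − 341 = 639.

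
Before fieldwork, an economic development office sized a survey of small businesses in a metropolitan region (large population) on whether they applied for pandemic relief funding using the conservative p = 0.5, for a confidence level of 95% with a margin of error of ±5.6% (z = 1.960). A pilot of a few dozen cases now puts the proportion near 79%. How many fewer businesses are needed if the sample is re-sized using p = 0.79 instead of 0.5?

Conservative (p = 0.5): n = 1.960² × 0.25 / 0.056² ≈ 306.25 → 307.
Using p = 0.79: p(1−p) = 0.1659, so n = 1.960² × 0.1659 / 0.056² ≈ 203.23 → 204.
Reduction: 307 − 204 = 103.

103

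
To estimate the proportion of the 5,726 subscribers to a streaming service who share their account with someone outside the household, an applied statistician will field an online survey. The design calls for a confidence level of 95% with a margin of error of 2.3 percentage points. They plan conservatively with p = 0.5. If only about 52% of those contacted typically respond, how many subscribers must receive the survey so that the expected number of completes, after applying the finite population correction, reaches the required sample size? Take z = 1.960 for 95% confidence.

2652

Completed interviews needed (unadjusted): n₀ = 1.960² × 0.2500 / 0.023² ≈ 1815.50 → 1816.
FPC for N = 5,726: n = 1816 / (1 + 1815/5726) = 1816 / 1.3170 ≈ 1378.92 → 1379.
At a 52% response rate, contacts needed = 1379 / 0.52 ≈ 2651.92 → 2652.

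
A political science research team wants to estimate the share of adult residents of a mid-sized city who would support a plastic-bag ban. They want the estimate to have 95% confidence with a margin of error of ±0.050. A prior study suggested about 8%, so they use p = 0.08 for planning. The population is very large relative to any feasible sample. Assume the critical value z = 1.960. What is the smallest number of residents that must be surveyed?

114

With p = 0.08, p(1−p) = 0.0736.
n = z²·p(1−p)/E² = 1.960² × 0.0736 / 0.050² = 3.8416 × 0.0736 / 0.002500 ≈ 113.10.
Rounding up gives n = 114.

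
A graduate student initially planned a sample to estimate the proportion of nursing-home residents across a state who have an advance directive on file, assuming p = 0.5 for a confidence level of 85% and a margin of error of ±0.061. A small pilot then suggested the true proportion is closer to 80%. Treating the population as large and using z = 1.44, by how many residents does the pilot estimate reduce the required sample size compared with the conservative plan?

Conservative (p = 0.5): n = 1.44² × 0.25 / 0.061² ≈ 139.32 → 140.
Using p = 0.80: p(1−p) = 0.1600, so n = 1.44² × 0.1600 / 0.061² ≈ 89.16 → 90.
Reduction: 140 − 90 = 50.

50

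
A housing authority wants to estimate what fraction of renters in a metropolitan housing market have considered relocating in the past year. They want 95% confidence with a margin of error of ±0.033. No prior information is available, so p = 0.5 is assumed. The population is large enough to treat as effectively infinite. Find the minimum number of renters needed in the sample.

For 95% confidence, z = 1.960.
With p = 0.5, p(1−p) = 0.25.
n = z²·p(1−p)/E² = 1.960² × 0.2500 / 0.033² = 3.8416 × 0.2500 / 0.001089 ≈ 881.91.
Rounding up gives n = 882.

882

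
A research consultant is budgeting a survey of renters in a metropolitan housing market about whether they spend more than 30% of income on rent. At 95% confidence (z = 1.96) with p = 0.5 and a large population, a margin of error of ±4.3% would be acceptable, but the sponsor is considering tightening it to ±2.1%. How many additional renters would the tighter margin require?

At ±4.3%: n = 1.96² × 0.2500 / 0.043² ≈ 519.42 → 520.
At ±2.1%: n = 1.96² × 0.2500 / 0.021² ≈ 2177.78 → 2178.
Additional respondents: 2178 − 520 = 1658.

1658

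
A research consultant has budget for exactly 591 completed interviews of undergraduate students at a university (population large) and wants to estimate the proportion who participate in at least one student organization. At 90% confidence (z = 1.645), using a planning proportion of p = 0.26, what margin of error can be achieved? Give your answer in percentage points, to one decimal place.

3.0

SE(p̂) = √[p(1−p)/n] = √[0.1924/591] = 0.01804.
E = z × SE = 1.645 × 0.01804 = 0.02968, or 3.0 percentage points.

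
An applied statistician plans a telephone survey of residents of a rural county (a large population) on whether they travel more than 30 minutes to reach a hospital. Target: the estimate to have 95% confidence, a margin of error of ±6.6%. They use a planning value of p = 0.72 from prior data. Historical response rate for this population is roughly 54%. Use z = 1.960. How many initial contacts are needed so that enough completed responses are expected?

330

Completed interviews needed: n₀ = 1.960² × 0.2016 / 0.066² ≈ 177.79 → 178.
At a 54% response rate, contacts needed = 178 / 0.54 ≈ 329.63 → 330.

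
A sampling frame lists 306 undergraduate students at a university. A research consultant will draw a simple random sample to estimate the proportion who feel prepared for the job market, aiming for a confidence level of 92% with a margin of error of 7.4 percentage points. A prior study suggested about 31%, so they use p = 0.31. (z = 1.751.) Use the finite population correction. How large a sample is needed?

87

Unadjusted: n₀ = 1.751² × 0.31 × 0.69 / 0.074² ≈ 119.76, so n₀ = 120.
Finite population correction with N = 306: n = n₀ / (1 + (n₀−1)/N) = 120 / (1 + 119/306) = 120 / 1.3889 ≈ 86.40.
Rounding up, n = 87.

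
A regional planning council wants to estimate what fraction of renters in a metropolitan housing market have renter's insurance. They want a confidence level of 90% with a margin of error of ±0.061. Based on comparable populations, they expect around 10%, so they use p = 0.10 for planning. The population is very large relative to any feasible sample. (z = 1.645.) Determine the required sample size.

With p = 0.10, p(1−p) = 0.0900.
n = z²·p(1−p)/E² = 1.645² × 0.0900 / 0.061² = 2.7060 × 0.0900 / 0.003721 ≈ 65.45.
Rounding up gives n = 66.

66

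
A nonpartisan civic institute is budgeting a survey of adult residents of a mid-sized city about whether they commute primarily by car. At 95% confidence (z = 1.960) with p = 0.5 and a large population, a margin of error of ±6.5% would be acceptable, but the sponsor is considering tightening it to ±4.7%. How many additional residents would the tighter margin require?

At ±6.5%: n = 1.960² × 0.2500 / 0.065² ≈ 227.31 → 228.
At ±4.7%: n = 1.960² × 0.2500 / 0.047² ≈ 434.77 → 435.
Additional respondents: 435 − 228 = 207.

207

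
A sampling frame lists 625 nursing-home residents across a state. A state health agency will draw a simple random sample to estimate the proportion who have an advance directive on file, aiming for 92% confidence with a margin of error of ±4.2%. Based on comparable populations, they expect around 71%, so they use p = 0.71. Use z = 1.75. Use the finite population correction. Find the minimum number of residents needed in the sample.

Unadjusted: n₀ = 1.75² × 0.71 × 0.29 / 0.042² ≈ 357.47, so n₀ = 358.
Finite population correction with N = 625: n = n₀ / (1 + (n₀−1)/N) = 358 / (1 + 357/625) = 358 / 1.5712 ≈ 227.85.
Rounding up, n = 228.

228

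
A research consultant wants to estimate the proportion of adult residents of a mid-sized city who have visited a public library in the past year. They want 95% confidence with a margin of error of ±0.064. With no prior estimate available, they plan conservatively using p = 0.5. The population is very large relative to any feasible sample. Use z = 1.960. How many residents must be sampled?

235

With p = 0.5, p(1−p) = 0.25.
n = z²·p(1−p)/E² = 1.960² × 0.2500 / 0.064² = 3.8416 × 0.2500 / 0.004096 ≈ 234.47.
Rounding up gives n = 235.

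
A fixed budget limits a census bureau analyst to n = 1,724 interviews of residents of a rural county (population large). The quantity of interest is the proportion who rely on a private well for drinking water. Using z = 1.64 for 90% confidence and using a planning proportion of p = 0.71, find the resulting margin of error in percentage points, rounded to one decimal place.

1.8

SE(p̂) = √[p(1−p)/n] = √[0.2059/1724] = 0.01093.
E = z × SE = 1.64 × 0.01093 = 0.01792, or 1.8 percentage points.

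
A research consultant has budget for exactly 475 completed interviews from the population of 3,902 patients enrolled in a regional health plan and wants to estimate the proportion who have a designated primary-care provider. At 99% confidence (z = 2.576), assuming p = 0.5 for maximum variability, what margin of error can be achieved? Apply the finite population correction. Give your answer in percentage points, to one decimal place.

Finite-population factor: (N−n)/(N−1) = (3902−475)/(3902−1) = 0.8785.
SE(p̂) = √[p(1−p)/n · (N−n)/(N−1)] = √[0.2500/475 × 0.8785] = 0.02150.
E = z × SE = 2.576 × 0.02150 = 0.05539 ≈ 5.5 percentage points.

5.5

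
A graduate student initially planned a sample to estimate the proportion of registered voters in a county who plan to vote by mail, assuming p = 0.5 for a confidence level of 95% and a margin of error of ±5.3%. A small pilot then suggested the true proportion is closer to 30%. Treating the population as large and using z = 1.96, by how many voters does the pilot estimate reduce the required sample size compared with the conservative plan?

54

Conservative (p = 0.5): n = 1.96² × 0.25 / 0.053² ≈ 341.90 → 342.
Using p = 0.30: p(1−p) = 0.2100, so n = 1.96² × 0.2100 / 0.053² ≈ 287.20 → 288.
Reduction: 342 − 288 = 54.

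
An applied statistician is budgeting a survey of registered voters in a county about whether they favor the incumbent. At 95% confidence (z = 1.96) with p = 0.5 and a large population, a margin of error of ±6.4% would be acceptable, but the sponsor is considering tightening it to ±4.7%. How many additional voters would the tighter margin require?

At ±6.4%: n = 1.96² × 0.2500 / 0.064² ≈ 234.47 → 235.
At ±4.7%: n = 1.96² × 0.2500 / 0.047² ≈ 434.77 → 435.
Additional respondents: 435 − 235 = 200.

200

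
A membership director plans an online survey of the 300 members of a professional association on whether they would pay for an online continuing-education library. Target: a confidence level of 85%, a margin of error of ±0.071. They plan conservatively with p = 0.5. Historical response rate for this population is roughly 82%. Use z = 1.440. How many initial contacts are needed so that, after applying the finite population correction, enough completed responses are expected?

Completed interviews needed (unadjusted): n₀ = 1.440² × 0.2500 / 0.071² ≈ 102.84 → 103.
FPC for N = 300: n = 103 / (1 + 102/300) = 103 / 1.3400 ≈ 76.87 → 77.
At an 82% response rate, contacts needed = 77 / 0.82 ≈ 93.90 → 94.

94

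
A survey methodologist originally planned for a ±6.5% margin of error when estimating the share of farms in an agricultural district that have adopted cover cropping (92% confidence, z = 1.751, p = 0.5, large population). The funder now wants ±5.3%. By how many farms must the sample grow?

At ±6.5%: n = 1.751² × 0.2500 / 0.065² ≈ 181.42 → 182.
At ±5.3%: n = 1.751² × 0.2500 / 0.053² ≈ 272.87 → 273.
Additional respondents: 273 − 182 = 91.

91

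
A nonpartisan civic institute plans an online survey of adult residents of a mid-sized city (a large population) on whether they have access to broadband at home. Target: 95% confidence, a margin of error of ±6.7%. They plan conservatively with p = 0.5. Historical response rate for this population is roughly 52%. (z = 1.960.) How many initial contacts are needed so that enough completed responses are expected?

Completed interviews needed: n₀ = 1.960² × 0.2500 / 0.067² ≈ 213.95 → 214.
At a 52% response rate, contacts needed = 214 / 0.52 ≈ 411.54 → 412.

412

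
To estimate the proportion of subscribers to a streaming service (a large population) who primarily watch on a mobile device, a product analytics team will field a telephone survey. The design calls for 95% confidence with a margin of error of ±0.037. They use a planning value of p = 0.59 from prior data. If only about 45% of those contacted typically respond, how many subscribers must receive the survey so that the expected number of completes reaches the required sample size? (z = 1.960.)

1509

Completed interviews needed: n₀ = 1.960² × 0.2419 / 0.037² ≈ 678.80 → 679.
At a 45% response rate, contacts needed = 679 / 0.45 ≈ 1508.89 → 1509.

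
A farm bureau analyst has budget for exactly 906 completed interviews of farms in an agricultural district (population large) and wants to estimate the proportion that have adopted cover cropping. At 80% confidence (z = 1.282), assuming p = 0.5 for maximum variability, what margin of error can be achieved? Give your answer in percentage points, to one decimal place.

2.1

SE(p̂) = √[p(1−p)/n] = √[0.2500/906] = 0.01661.
E = z × SE = 1.282 × 0.01661 = 0.02130, or 2.1 percentage points.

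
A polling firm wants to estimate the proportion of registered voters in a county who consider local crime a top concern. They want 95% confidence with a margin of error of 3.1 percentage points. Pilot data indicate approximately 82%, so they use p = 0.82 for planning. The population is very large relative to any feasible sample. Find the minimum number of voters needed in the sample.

For 95% confidence, z = 1.960.
With p = 0.82, p(1−p) = 0.1476.
n = z²·p(1−p)/E² = 1.960² × 0.1476 / 0.031² = 3.8416 × 0.1476 / 0.000961 ≈ 590.03.
Rounding up gives n = 591.

591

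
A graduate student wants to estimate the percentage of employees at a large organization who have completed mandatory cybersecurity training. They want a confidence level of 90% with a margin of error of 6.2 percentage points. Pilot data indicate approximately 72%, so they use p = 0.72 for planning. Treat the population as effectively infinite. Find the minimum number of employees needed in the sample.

For 90% confidence, z = 1.64.
With p = 0.72, p(1−p) = 0.2016.
n = z²·p(1−p)/E² = 1.64² × 0.2016 / 0.062² = 2.6896 × 0.2016 / 0.003844 ≈ 141.06.
Rounding up gives n = 142.

142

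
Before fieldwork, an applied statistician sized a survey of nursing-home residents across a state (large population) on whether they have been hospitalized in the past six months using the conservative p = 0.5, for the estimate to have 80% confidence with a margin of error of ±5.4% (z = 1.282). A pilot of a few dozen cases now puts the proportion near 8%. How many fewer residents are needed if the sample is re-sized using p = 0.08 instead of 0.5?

Conservative (p = 0.5): n = 1.282² × 0.25 / 0.054² ≈ 140.91 → 141.
Using p = 0.08: p(1−p) = 0.0736, so n = 1.282² × 0.0736 / 0.054² ≈ 41.48 → 42.
Reduction: 141 − 42 = 99.

99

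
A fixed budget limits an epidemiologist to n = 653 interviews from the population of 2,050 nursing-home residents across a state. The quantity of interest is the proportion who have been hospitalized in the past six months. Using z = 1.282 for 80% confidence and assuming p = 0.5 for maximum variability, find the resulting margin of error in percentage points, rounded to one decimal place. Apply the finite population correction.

Finite-population factor: (N−n)/(N−1) = (2050−653)/(2050−1) = 0.6818.
SE(p̂) = √[p(1−p)/n · (N−n)/(N−1)] = √[0.2500/653 × 0.6818] = 0.01616.
E = z × SE = 1.282 × 0.01616 = 0.02071 ≈ 2.1 percentage points.

2.1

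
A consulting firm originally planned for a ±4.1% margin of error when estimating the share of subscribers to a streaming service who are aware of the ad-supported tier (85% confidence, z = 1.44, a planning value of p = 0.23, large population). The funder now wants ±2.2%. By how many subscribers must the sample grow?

540

At ±4.1%: n = 1.44² × 0.1771 / 0.041² ≈ 218.46 → 219.
At ±2.2%: n = 1.44² × 0.1771 / 0.022² ≈ 758.75 → 759.
Additional respondents: 759 − 219 = 540.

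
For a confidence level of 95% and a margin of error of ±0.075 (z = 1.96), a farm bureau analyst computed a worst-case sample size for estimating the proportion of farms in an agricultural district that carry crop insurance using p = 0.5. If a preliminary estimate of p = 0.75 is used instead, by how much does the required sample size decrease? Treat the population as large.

42

Conservative (p = 0.5): n = 1.96² × 0.25 / 0.075² ≈ 170.74 → 171.
Using p = 0.75: p(1−p) = 0.1875, so n = 1.96² × 0.1875 / 0.075² ≈ 128.05 → 129.
Reduction: 171 − 129 = 42.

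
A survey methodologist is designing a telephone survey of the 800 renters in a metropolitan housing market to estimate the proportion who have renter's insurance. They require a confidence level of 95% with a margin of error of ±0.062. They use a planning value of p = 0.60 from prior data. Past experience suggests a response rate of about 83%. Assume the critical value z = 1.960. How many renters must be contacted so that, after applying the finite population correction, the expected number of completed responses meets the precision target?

Completed interviews needed (unadjusted): n₀ = 1.960² × 0.2400 / 0.062² ≈ 239.85 → 240.
FPC for N = 800: n = 240 / (1 + 239/800) = 240 / 1.2988 ≈ 184.79 → 185.
At an 83% response rate, contacts needed = 185 / 0.83 ≈ 222.89 → 223.

223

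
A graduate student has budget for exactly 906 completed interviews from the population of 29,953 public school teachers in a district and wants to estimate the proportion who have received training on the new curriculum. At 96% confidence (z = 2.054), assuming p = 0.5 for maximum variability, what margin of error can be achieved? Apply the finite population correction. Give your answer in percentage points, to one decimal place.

Finite-population factor: (N−n)/(N−1) = (29953−906)/(29953−1) = 0.9698.
SE(p̂) = √[p(1−p)/n · (N−n)/(N−1)] = √[0.2500/906 × 0.9698] = 0.01636.
E = z × SE = 2.054 × 0.01636 = 0.03360 ≈ 3.4 percentage points.

3.4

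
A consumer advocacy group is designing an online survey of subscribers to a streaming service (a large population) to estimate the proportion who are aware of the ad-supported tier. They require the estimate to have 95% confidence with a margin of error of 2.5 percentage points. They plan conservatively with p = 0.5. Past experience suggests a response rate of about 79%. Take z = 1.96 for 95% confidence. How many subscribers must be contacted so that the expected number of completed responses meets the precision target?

Completed interviews needed: n₀ = 1.96² × 0.2500 / 0.025² ≈ 1536.64 → 1537.
At a 79% response rate, contacts needed = 1537 / 0.79 ≈ 1945.57 → 1946.

1946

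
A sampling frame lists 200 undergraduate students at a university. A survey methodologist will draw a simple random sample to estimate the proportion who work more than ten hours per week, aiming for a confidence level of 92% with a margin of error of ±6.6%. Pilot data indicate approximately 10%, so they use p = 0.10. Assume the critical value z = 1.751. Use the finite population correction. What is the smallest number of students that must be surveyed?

Unadjusted: n₀ = 1.751² × 0.10 × 0.90 / 0.066² ≈ 63.35, so n₀ = 64.
Finite population correction with N = 200: n = n₀ / (1 + (n₀−1)/N) = 64 / (1 + 63/200) = 64 / 1.3150 ≈ 48.67.
Rounding up, n = 49.

49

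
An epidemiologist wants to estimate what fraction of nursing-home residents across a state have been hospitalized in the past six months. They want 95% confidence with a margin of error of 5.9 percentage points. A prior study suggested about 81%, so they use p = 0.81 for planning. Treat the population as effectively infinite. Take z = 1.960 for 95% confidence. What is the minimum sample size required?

With p = 0.81, p(1−p) = 0.1539.
n = z²·p(1−p)/E² = 1.960² × 0.1539 / 0.059² = 3.8416 × 0.1539 / 0.003481 ≈ 169.84.
Rounding up gives n = 170.

170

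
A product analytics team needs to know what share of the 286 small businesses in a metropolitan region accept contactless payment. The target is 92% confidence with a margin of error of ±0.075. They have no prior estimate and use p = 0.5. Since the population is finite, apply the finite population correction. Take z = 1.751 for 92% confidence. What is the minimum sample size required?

Unadjusted: n₀ = 1.751² × 0.50 × 0.50 / 0.075² ≈ 136.27, so n₀ = 137.
Finite population correction with N = 286: n = n₀ / (1 + (n₀−1)/N) = 137 / (1 + 136/286) = 137 / 1.4755 ≈ 92.85.
Rounding up, n = 93.

93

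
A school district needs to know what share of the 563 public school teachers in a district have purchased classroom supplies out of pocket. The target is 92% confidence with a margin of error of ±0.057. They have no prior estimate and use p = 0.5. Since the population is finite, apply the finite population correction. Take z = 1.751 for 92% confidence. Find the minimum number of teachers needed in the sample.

167

Unadjusted: n₀ = 1.751² × 0.50 × 0.50 / 0.057² ≈ 235.92, so n₀ = 236.
Finite population correction with N = 563: n = n₀ / (1 + (n₀−1)/N) = 236 / (1 + 235/563) = 236 / 1.4174 ≈ 166.50.
Rounding up, n = 167.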